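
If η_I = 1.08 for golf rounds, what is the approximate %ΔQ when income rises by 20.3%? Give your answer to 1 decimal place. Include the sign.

21.9%

%ΔQ ≈ η × %ΔI = 1.08 × 20.3% = 21.9%.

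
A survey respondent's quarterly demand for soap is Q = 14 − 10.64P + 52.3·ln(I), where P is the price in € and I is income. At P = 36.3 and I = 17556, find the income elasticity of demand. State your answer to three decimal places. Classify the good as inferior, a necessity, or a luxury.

0.377 (necessity)

At P = 36.3, I = 17556: Q = 138.904.
Holding P constant, ∂Q/∂I = 52.3/I = 0.00297904.
η_I = (∂Q/∂I)·(I/Q) = 0.00297904 × (17556/138.904) = 0.377.
Since 0 < η < 1, this is a necessity.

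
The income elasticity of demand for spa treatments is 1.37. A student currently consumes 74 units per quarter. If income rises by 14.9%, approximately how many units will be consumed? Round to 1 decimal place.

89.1

%ΔQ ≈ η × %ΔI = 1.37 × 14.9% = 20.413%.
New Q ≈ 74 × (1 + 0.20413) = 89.1.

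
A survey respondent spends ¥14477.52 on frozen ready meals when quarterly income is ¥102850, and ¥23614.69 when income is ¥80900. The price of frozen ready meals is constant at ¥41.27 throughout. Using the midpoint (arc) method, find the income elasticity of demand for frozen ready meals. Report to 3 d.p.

With a constant price, Q₁ = 14477.52/41.27 = 350.800 and Q₂ = 23614.69/41.27 = 572.200 (equivalently, work directly with expenditure since P cancels).
Midpoint %ΔQ = (23614.69 − 14477.52)/19046.11 = 0.47974; midpoint %ΔI = (80900 − 102850)/91875 = -0.23891.
η = 0.47974 / -0.23891 = -2.008.

-2.008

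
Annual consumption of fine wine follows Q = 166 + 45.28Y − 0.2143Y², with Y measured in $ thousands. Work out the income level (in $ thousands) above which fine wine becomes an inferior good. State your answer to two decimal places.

105.65

dQ/dY = 45.28 − 0.4286Y.
The good is inferior where dQ/dY < 0. Setting dQ/dY = 0 gives Y = 45.28 / 0.4286 = 105.65.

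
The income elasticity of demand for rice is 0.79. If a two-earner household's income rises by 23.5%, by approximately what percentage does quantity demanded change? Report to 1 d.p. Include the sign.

18.6%

%ΔQ ≈ η × %ΔI = 0.79 × 23.5% = 18.6%.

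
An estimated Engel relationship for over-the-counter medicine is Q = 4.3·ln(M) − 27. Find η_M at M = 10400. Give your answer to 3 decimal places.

0.337

At M = 10400: Q = 12.773.
dQ/dM = 4.3/M = 0.000413462 at this income.
η = (dQ/dM)·(M/Q) = 0.000413462 × (10400/12.773) = 0.337.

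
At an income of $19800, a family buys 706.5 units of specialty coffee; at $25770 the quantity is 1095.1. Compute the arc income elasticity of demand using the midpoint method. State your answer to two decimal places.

1.65

ΔQ = 1095.1 − 706.5 = 388.6; midpoint Q̄ = (706.5 + 1095.1)/2 = 900.8.
ΔI = 25770 − 19800 = 5970; midpoint Ī = (19800 + 25770)/2 = 22785.
η = (ΔQ/Q̄) ÷ (ΔI/Ī) = (388.6/900.8) ÷ (5970/22785) = 1.65.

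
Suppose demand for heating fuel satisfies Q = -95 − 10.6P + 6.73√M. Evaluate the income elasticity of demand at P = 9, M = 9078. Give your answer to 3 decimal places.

0.711

At P = 9, M = 9078: Q = 450.825.
Holding P constant, ∂Q/∂M = 6.73/(2√M) = 0.0353175.
η_M = (∂Q/∂M)·(M/Q) = 0.0353175 × (9078/450.825) = 0.711.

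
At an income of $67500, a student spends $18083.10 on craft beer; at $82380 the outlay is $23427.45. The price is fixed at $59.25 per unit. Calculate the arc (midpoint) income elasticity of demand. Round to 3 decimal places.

With a constant price, Q₁ = 18083.10/59.25 = 305.200 and Q₂ = 23427.45/59.25 = 395.400 (equivalently, work directly with expenditure since P cancels).
Midpoint %ΔQ = (23427.45 − 18083.10)/20755.28 = 0.25749; midpoint %ΔI = (82380 − 67500)/74940 = 0.19856.
η = 0.25749 / 0.19856 = 1.297.

1.297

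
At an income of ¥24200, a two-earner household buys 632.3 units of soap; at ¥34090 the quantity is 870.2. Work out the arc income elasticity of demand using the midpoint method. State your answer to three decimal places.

0.933

ΔQ = 870.2 − 632.3 = 237.9; midpoint Q̄ = (632.3 + 870.2)/2 = 751.25.
ΔI = 34090 − 24200 = 9890; midpoint Ī = (24200 + 34090)/2 = 29145.
η = (ΔQ/Q̄) ÷ (ΔI/Ī) = (237.9/751.25) ÷ (9890/29145) = 0.933.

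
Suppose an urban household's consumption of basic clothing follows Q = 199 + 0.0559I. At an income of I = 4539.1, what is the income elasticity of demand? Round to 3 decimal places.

At I = 4539.1: Q = 452.736.
dQ/dI = 0.0559.
η = (dQ/dI)·(I/Q) = 0.0559 × (4539.1/452.736) = 0.560.

0.560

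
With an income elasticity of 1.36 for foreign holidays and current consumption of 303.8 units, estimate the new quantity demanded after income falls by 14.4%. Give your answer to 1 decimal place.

%ΔQ ≈ η × %ΔI = 1.36 × (-14.4%) = -19.584%.
New Q ≈ 303.8 × (1 − 0.19584) = 244.3.

244.3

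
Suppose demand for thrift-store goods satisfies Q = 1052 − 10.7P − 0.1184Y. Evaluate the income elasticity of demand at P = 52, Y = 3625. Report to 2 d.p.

At P = 52, Y = 3625: Q = 66.400.
Holding P constant, ∂Q/∂Y = −0.1184.
η_Y = (∂Q/∂Y)·(Y/Q) = -0.1184 × (3625/66.400) = -6.46.

-6.46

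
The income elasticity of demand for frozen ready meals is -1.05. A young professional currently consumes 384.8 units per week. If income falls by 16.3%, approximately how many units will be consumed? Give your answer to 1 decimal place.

%ΔQ ≈ η × %ΔI = -1.05 × (-16.3%) = 17.115%.
New Q ≈ 384.8 × (1 + 0.17115) = 450.7.

450.7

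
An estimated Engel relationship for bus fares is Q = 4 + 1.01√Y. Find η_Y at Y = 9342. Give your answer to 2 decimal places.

0.48

At Y = 9342: Q = 101.621.
dQ/dY = 1.01/(2√Y) = 0.00522482 at this income.
η = (dQ/dY)·(Y/Q) = 0.00522482 × (9342/101.621) = 0.48.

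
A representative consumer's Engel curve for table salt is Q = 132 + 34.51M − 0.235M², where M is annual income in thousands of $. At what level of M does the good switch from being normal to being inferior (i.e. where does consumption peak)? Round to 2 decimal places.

dQ/dM = 34.51 − 0.47M.
The good is inferior where dQ/dM < 0. Setting dQ/dM = 0 gives M = 34.51 / 0.47 = 73.43.

73.43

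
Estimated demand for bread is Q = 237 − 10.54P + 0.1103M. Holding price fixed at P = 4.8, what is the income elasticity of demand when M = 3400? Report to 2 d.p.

0.67

At P = 4.8, M = 3400: Q = 561.428.
Holding P constant, ∂Q/∂M = 0.1103.
η_M = (∂Q/∂M)·(M/Q) = 0.1103 × (3400/561.428) = 0.67.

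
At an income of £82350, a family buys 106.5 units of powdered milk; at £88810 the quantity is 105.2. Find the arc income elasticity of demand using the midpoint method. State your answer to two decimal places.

ΔQ = 105.2 − 106.5 = -1.3; midpoint Q̄ = (106.5 + 105.2)/2 = 105.85.
ΔI = 88810 − 82350 = 6460; midpoint Ī = (82350 + 88810)/2 = 85580.
η = (ΔQ/Q̄) ÷ (ΔI/Ī) = (-1.3/105.85) ÷ (6460/85580) = -0.16.

-0.16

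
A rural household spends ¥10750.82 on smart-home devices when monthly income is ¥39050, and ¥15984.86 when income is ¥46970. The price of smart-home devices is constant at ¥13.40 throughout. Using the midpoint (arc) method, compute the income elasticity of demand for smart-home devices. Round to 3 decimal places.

2.126

With a constant price, Q₁ = 10750.82/13.40 = 802.300 and Q₂ = 15984.86/13.40 = 1192.900 (equivalently, work directly with expenditure since P cancels).
Midpoint %ΔQ = (15984.86 − 10750.82)/13367.84 = 0.39154; midpoint %ΔI = (46970 − 39050)/43010 = 0.18414.
η = 0.39154 / 0.18414 = 2.126.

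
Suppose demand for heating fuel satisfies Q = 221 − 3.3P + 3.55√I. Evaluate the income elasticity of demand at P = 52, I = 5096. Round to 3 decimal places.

At P = 52, I = 5096: Q = 302.821.
Holding P constant, ∂Q/∂I = 3.55/(2√I) = 0.0248647.
η_I = (∂Q/∂I)·(I/Q) = 0.0248647 × (5096/302.821) = 0.418.

0.418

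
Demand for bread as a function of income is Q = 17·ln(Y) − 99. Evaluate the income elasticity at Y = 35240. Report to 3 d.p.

At Y = 35240: Q = 78.989.
dQ/dY = 17/Y = 0.000482406 at this income.
η = (dQ/dY)·(Y/Q) = 0.000482406 × (35240/78.989) = 0.215.

0.215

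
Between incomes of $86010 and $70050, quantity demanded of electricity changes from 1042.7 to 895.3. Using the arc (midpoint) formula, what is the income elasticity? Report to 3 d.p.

ΔQ = 895.3 − 1042.7 = -147.4; midpoint Q̄ = (1042.7 + 895.3)/2 = 969.
ΔI = 70050 − 86010 = -15960; midpoint Ī = (86010 + 70050)/2 = 78030.
η = (ΔQ/Q̄) ÷ (ΔI/Ī) = (-147.4/969) ÷ (-15960/78030) = 0.744.

0.744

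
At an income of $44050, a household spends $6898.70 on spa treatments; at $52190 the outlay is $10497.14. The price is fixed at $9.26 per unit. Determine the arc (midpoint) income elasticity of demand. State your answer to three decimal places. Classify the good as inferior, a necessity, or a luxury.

With a constant price, Q₁ = 6898.70/9.26 = 745.000 and Q₂ = 10497.14/9.26 = 1133.600 (equivalently, work directly with expenditure since P cancels).
Midpoint %ΔQ = (10497.14 − 6898.70)/8697.92 = 0.41371; midpoint %ΔI = (52190 − 44050)/48120 = 0.16916.
η = 0.41371 / 0.16916 = 2.446.
η > 1 ⇒ luxury.

2.446 (luxury)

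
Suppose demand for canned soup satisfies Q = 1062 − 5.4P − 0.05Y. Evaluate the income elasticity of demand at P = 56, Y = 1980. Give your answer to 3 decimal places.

-0.150

At P = 56, Y = 1980: Q = 660.600.
Holding P constant, ∂Q/∂Y = −0.05.
η_Y = (∂Q/∂Y)·(Y/Q) = -0.05 × (1980/660.600) = -0.150.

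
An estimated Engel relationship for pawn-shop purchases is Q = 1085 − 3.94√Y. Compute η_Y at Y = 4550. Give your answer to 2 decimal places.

At Y = 4550: Q = 819.232.
dQ/dY = -3.94/(2√Y) = -0.0292052 at this income.
η = (dQ/dY)·(Y/Q) = -0.0292052 × (4550/819.232) = -0.16.

-0.16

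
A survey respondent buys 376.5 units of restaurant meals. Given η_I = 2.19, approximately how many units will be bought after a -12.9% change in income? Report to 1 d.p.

270.1

%ΔQ ≈ η × %ΔI = 2.19 × (-12.9%) = -28.251%.
New Q ≈ 376.5 × (1 − 0.28251) = 270.1.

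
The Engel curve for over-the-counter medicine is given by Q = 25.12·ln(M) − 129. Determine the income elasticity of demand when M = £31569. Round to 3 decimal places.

At M = 31569: Q = 131.241.
dQ/dM = 25.12/M = 0.000795717 at this income.
η = (dQ/dM)·(M/Q) = 0.000795717 × (31569/131.241) = 0.191.

0.191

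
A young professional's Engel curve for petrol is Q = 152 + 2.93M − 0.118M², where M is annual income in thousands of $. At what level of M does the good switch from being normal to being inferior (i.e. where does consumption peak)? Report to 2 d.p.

dQ/dM = 2.93 − 0.236M.
The good is inferior where dQ/dM < 0. Setting dQ/dM = 0 gives M = 2.93 / 0.236 = 12.42.

12.42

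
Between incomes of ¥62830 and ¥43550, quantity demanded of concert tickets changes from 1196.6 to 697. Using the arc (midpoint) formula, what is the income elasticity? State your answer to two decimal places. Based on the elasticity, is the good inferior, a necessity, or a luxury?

1.46 (luxury)

ΔQ = 697 − 1196.6 = -499.6; midpoint Q̄ = (1196.6 + 697)/2 = 946.8.
ΔI = 43550 − 62830 = -19280; midpoint Ī = (62830 + 43550)/2 = 53190.
η = (ΔQ/Q̄) ÷ (ΔI/Ī) = (-499.6/946.8) ÷ (-19280/53190) = 1.46.
η > 1 ⇒ luxury.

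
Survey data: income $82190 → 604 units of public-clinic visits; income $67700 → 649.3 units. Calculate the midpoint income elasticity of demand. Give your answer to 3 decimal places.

-0.374

ΔQ = 649.3 − 604 = 45.3; midpoint Q̄ = (604 + 649.3)/2 = 626.65.
ΔI = 67700 − 82190 = -14490; midpoint Ī = (82190 + 67700)/2 = 74945.
η = (ΔQ/Q̄) ÷ (ΔI/Ī) = (45.3/626.65) ÷ (-14490/74945) = -0.374.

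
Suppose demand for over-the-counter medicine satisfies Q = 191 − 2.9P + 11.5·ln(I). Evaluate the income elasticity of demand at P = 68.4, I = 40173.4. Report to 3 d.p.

At P = 68.4, I = 40173.4: Q = 114.551.
Holding P constant, ∂Q/∂I = 11.5/I = 0.000286259.
η_I = (∂Q/∂I)·(I/Q) = 0.000286259 × (40173.4/114.551) = 0.100.

0.100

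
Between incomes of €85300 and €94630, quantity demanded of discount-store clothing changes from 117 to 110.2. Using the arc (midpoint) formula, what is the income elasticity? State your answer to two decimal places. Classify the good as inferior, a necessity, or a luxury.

ΔQ = 110.2 − 117 = -6.8; midpoint Q̄ = (117 + 110.2)/2 = 113.6.
ΔI = 94630 − 85300 = 9330; midpoint Ī = (85300 + 94630)/2 = 89965.
η = (ΔQ/Q̄) ÷ (ΔI/Ī) = (-6.8/113.6) ÷ (9330/89965) = -0.58.
η < 0 ⇒ inferior good.

-0.58 (inferior good)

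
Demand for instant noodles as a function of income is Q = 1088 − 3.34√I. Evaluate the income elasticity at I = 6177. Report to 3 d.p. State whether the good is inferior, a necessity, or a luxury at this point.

-0.159 (inferior good)

At I = 6177: Q = 825.496.
dQ/dI = -3.34/(2√I) = -0.0212485 at this income.
η = (dQ/dI)·(I/Q) = -0.0212485 × (6177/825.496) = -0.159.
Since η < 0, the good is an inferior good.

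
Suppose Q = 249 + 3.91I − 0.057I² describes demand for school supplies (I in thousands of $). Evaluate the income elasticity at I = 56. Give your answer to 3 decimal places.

At I = 56: Q = 289.2080.
dQ/dI = 3.91 − 0.114I = -2.47400.
η = (dQ/dI)·(I/Q) = -2.47400 × (56/289.2080) = -0.479.

-0.479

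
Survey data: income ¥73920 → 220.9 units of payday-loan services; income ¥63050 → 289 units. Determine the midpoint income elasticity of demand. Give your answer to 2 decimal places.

ΔQ = 289 − 220.9 = 68.1; midpoint Q̄ = (220.9 + 289)/2 = 254.95.
ΔI = 63050 − 73920 = -10870; midpoint Ī = (73920 + 63050)/2 = 68485.
η = (ΔQ/Q̄) ÷ (ΔI/Ī) = (68.1/254.95) ÷ (-10870/68485) = -1.68.

-1.68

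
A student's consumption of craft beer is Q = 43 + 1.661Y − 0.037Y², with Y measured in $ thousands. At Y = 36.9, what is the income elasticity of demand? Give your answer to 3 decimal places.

-0.732

At Y = 36.9: Q = 53.9113.
dQ/dY = 1.661 − 0.074Y = -1.06960.
η = (dQ/dY)·(Y/Q) = -1.06960 × (36.9/53.9113) = -0.732.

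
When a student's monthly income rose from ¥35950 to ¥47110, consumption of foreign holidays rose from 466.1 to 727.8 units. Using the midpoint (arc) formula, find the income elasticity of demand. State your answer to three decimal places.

1.631

ΔQ = 727.8 − 466.1 = 261.7; midpoint Q̄ = (466.1 + 727.8)/2 = 596.95.
ΔI = 47110 − 35950 = 11160; midpoint Ī = (35950 + 47110)/2 = 41530.
η = (ΔQ/Q̄) ÷ (ΔI/Ī) = (261.7/596.95) ÷ (11160/41530) = 1.631.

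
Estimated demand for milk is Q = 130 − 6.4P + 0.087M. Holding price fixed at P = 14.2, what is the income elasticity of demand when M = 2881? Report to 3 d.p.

0.865

At P = 14.2, M = 2881: Q = 289.767.
Holding P constant, ∂Q/∂M = 0.087.
η_M = (∂Q/∂M)·(M/Q) = 0.087 × (2881/289.767) = 0.865.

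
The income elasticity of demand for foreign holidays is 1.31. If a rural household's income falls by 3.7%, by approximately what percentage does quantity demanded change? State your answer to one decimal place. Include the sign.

-4.8%

%ΔQ ≈ η × %ΔI = 1.31 × (-3.7%) = -4.8%.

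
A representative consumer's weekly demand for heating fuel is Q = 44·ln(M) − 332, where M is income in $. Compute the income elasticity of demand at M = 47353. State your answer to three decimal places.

At M = 47353: Q = 141.677.
dQ/dM = 44/M = 0.000929191 at this income.
η = (dQ/dM)·(M/Q) = 0.000929191 × (47353/141.677) = 0.311.

0.311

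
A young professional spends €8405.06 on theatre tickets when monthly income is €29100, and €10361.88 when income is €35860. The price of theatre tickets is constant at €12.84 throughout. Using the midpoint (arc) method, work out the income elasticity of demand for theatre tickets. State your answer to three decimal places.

1.002

With a constant price, Q₁ = 8405.06/12.84 = 654.600 and Q₂ = 10361.88/12.84 = 807.000 (equivalently, work directly with expenditure since P cancels).
Midpoint %ΔQ = (10361.88 − 8405.06)/9383.47 = 0.20854; midpoint %ΔI = (35860 − 29100)/32480 = 0.20813.
η = 0.20854 / 0.20813 = 1.002.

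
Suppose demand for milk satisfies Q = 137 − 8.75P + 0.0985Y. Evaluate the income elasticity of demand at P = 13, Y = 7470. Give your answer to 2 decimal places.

At P = 13, Y = 7470: Q = 759.045.
Holding P constant, ∂Q/∂Y = 0.0985.
η_Y = (∂Q/∂Y)·(Y/Q) = 0.0985 × (7470/759.045) = 0.97.

0.97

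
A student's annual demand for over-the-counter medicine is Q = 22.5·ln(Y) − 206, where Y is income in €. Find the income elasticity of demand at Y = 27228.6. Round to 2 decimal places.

0.95

At Y = 27228.6: Q = 23.771.
dQ/dY = 22.5/Y = 0.000826337 at this income.
η = (dQ/dY)·(Y/Q) = 0.000826337 × (27228.6/23.771) = 0.95.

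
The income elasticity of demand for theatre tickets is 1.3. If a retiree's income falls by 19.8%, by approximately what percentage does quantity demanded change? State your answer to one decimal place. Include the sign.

%ΔQ ≈ η × %ΔI = 1.3 × (-19.8%) = -25.7%.

-25.7%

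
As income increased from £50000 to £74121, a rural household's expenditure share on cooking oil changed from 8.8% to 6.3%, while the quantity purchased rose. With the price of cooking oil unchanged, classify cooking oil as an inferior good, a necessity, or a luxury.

Quantity rises but the budget share falls as income rises, so 0 < η < 1.

necessity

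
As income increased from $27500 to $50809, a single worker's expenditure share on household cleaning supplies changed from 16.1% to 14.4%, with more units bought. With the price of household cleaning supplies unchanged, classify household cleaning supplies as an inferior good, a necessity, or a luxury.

necessity

Quantity rises but the budget share falls as income rises, so 0 < η < 1.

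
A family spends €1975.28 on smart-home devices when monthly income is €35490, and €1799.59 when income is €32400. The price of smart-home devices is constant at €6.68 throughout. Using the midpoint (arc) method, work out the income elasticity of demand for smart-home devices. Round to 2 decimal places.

1.02

With a constant price, Q₁ = 1975.28/6.68 = 295.701 and Q₂ = 1799.59/6.68 = 269.400 (equivalently, work directly with expenditure since P cancels).
Midpoint %ΔQ = (1799.59 − 1975.28)/1887.44 = -0.09308; midpoint %ΔI = (32400 − 35490)/33945 = -0.09103.
η = -0.09308 / -0.09103 = 1.02.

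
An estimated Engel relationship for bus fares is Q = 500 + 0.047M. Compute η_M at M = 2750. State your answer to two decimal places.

0.21

At M = 2750: Q = 629.250.
dQ/dM = 0.047.
η = (dQ/dM)·(M/Q) = 0.047 × (2750/629.250) = 0.21.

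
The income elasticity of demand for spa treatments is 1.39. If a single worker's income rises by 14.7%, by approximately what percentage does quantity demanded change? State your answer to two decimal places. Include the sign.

%ΔQ ≈ η × %ΔI = 1.39 × 14.7% = 20.43%.

20.43%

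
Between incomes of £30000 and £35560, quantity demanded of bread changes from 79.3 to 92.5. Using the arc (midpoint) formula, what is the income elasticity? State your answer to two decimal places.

ΔQ = 92.5 − 79.3 = 13.2; midpoint Q̄ = (79.3 + 92.5)/2 = 85.9.
ΔI = 35560 − 30000 = 5560; midpoint Ī = (30000 + 35560)/2 = 32780.
η = (ΔQ/Q̄) ÷ (ΔI/Ī) = (13.2/85.9) ÷ (5560/32780) = 0.91.

0.91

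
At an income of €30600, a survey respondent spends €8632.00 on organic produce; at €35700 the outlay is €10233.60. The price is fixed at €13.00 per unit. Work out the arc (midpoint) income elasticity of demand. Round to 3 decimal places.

With a constant price, Q₁ = 8632.00/13.00 = 664.000 and Q₂ = 10233.60/13.00 = 787.200 (equivalently, work directly with expenditure since P cancels).
Midpoint %ΔQ = (10233.60 − 8632.00)/9432.80 = 0.16979; midpoint %ΔI = (35700 − 30600)/33150 = 0.15385.
η = 0.16979 / 0.15385 = 1.104.

1.104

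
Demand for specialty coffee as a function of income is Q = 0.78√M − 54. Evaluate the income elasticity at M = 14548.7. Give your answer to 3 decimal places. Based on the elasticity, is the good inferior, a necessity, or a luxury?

1.174 (luxury)

At M = 14548.7: Q = 40.082.
dQ/dM = 0.78/(2√M) = 0.00323335 at this income.
η = (dQ/dM)·(M/Q) = 0.00323335 × (14548.7/40.082) = 1.174.
Since η > 1, the good is a luxury.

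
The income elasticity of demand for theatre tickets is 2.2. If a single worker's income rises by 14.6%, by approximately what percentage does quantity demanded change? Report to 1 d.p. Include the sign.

32.1%

%ΔQ ≈ η × %ΔI = 2.2 × 14.6% = 32.1%.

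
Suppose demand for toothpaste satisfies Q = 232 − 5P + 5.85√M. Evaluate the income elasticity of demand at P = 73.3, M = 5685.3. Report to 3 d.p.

At P = 73.3, M = 5685.3: Q = 306.595.
Holding P constant, ∂Q/∂M = 5.85/(2√M) = 0.0387926.
η_M = (∂Q/∂M)·(M/Q) = 0.0387926 × (5685.3/306.595) = 0.719.

0.719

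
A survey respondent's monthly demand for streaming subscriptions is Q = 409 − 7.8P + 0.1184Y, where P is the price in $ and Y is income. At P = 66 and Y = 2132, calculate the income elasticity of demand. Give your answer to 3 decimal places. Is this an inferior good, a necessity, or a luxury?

At P = 66, Y = 2132: Q = 146.629.
Holding P constant, ∂Q/∂Y = 0.1184.
η_Y = (∂Q/∂Y)·(Y/Q) = 0.1184 × (2132/146.629) = 1.722.
Since η > 1, this is a luxury.

1.722 (luxury)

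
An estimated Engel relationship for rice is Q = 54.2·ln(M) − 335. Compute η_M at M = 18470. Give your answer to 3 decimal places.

0.274

At M = 18470: Q = 197.456.
dQ/dM = 54.2/M = 0.00293449 at this income.
η = (dQ/dM)·(M/Q) = 0.00293449 × (18470/197.456) = 0.274.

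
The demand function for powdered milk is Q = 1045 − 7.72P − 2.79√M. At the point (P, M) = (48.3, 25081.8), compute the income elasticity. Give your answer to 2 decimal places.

At P = 48.3, M = 25081.8: Q = 230.265.
Holding P constant, ∂Q/∂M = -2.79/(2√M) = -0.00880836.
η_M = (∂Q/∂M)·(M/Q) = -0.00880836 × (25081.8/230.265) = -0.96.

-0.96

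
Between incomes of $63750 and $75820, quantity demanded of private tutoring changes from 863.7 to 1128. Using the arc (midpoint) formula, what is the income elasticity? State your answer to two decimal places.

ΔQ = 1128 − 863.7 = 264.3; midpoint Q̄ = (863.7 + 1128)/2 = 995.85.
ΔI = 75820 − 63750 = 12070; midpoint Ī = (63750 + 75820)/2 = 69785.
η = (ΔQ/Q̄) ÷ (ΔI/Ī) = (264.3/995.85) ÷ (12070/69785) = 1.53.

1.53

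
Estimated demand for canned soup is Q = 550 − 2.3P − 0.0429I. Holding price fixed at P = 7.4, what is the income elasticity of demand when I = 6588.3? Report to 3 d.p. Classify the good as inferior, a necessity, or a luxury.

-1.129 (inferior good)

At P = 7.4, I = 6588.3: Q = 250.342.
Holding P constant, ∂Q/∂I = −0.0429.
η_I = (∂Q/∂I)·(I/Q) = -0.0429 × (6588.3/250.342) = -1.129.
Since η < 0, this is an inferior good.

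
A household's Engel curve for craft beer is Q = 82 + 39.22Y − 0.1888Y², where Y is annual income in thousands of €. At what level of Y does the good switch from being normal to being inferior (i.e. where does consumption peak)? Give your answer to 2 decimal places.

103.87

dQ/dY = 39.22 − 0.3776Y.
The good is inferior where dQ/dY < 0. Setting dQ/dY = 0 gives Y = 39.22 / 0.3776 = 103.87.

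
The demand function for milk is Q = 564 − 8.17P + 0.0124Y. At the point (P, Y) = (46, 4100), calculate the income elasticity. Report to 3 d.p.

At P = 46, Y = 4100: Q = 239.020.
Holding P constant, ∂Q/∂Y = 0.0124.
η_Y = (∂Q/∂Y)·(Y/Q) = 0.0124 × (4100/239.020) = 0.213.

0.213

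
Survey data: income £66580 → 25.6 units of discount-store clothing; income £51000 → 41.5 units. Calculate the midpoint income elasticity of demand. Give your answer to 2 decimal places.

ΔQ = 41.5 − 25.6 = 15.9; midpoint Q̄ = (25.6 + 41.5)/2 = 33.55.
ΔI = 51000 − 66580 = -15580; midpoint Ī = (66580 + 51000)/2 = 58790.
η = (ΔQ/Q̄) ÷ (ΔI/Ī) = (15.9/33.55) ÷ (-15580/58790) = -1.79.

-1.79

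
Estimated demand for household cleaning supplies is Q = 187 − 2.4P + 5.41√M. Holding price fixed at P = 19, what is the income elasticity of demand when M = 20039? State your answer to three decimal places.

At P = 19, M = 20039: Q = 907.235.
Holding P constant, ∂Q/∂M = 5.41/(2√M) = 0.0191086.
η_M = (∂Q/∂M)·(M/Q) = 0.0191086 × (20039/907.235) = 0.422.

0.422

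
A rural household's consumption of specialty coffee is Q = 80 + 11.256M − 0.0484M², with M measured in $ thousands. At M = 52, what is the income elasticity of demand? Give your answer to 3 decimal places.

0.605

At M = 52: Q = 534.4384.
dQ/dM = 11.256 − 0.0968M = 6.22240.
η = (dQ/dM)·(M/Q) = 6.22240 × (52/534.4384) = 0.605.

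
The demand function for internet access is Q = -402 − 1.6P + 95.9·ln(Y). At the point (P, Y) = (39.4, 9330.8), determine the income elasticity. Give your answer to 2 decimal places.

0.23

At P = 39.4, Y = 9330.8: Q = 411.589.
Holding P constant, ∂Q/∂Y = 95.9/Y = 0.0102778.
η_Y = (∂Q/∂Y)·(Y/Q) = 0.0102778 × (9330.8/411.589) = 0.23.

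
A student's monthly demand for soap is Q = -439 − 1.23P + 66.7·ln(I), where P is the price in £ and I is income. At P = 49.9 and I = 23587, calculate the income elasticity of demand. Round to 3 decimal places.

0.390

At P = 49.9, I = 23587: Q = 171.189.
Holding P constant, ∂Q/∂I = 66.7/I = 0.00282783.
η_I = (∂Q/∂I)·(I/Q) = 0.00282783 × (23587/171.189) = 0.390.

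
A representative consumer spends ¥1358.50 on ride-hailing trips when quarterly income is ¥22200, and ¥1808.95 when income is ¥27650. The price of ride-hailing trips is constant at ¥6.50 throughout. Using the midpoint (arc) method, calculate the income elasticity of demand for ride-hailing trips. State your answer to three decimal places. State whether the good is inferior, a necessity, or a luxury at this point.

1.301 (luxury)

With a constant price, Q₁ = 1358.50/6.50 = 209.000 and Q₂ = 1808.95/6.50 = 278.300 (equivalently, work directly with expenditure since P cancels).
Midpoint %ΔQ = (1808.95 − 1358.50)/1583.73 = 0.28442; midpoint %ΔI = (27650 − 22200)/24925 = 0.21866.
η = 0.28442 / 0.21866 = 1.301.
η > 1 ⇒ luxury.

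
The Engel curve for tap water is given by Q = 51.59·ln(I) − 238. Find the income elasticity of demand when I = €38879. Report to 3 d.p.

0.168

At I = 38879: Q = 307.214.
dQ/dI = 51.59/I = 0.00132694 at this income.
η = (dQ/dI)·(I/Q) = 0.00132694 × (38879/307.214) = 0.168.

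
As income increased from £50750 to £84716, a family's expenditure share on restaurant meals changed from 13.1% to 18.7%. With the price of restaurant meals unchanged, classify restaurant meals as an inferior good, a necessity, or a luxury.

The budget share rises as income rises, so η > 1.

luxury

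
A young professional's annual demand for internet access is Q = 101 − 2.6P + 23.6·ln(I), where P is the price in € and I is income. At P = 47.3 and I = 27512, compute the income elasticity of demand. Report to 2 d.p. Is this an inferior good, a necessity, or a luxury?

At P = 47.3, I = 27512: Q = 219.268.
Holding P constant, ∂Q/∂I = 23.6/I = 0.000857808.
η_I = (∂Q/∂I)·(I/Q) = 0.000857808 × (27512/219.268) = 0.11.
Since 0 < η < 1, this is a necessity.

0.11 (necessity)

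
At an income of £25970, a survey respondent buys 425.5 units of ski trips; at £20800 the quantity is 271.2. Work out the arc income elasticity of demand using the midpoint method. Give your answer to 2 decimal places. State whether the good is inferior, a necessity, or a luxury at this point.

2.00 (luxury)

ΔQ = 271.2 − 425.5 = -154.3; midpoint Q̄ = (425.5 + 271.2)/2 = 348.35.
ΔI = 20800 − 25970 = -5170; midpoint Ī = (25970 + 20800)/2 = 23385.
η = (ΔQ/Q̄) ÷ (ΔI/Ī) = (-154.3/348.35) ÷ (-5170/23385) = 2.00.
η > 1 ⇒ luxury.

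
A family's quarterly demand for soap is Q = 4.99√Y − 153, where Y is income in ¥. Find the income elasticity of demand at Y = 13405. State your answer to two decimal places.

At Y = 13405: Q = 424.742.
dQ/dY = 4.99/(2√Y) = 0.0215495 at this income.
η = (dQ/dY)·(Y/Q) = 0.0215495 × (13405/424.742) = 0.68.

0.68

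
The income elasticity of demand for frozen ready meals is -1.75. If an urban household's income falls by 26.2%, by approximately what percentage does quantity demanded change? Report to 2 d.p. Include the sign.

45.85%

%ΔQ ≈ η × %ΔI = -1.75 × (-26.2%) = 45.85%.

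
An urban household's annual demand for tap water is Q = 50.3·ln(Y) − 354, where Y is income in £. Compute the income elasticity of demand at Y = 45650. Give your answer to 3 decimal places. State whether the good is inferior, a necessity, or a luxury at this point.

0.271 (necessity)

At Y = 45650: Q = 185.657.
dQ/dY = 50.3/Y = 0.00110186 at this income.
η = (dQ/dY)·(Y/Q) = 0.00110186 × (45650/185.657) = 0.271.
Since 0 < η < 1, the good is a necessity.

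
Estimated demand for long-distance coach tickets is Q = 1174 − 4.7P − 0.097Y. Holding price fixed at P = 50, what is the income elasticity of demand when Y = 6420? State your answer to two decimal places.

At P = 50, Y = 6420: Q = 316.260.
Holding P constant, ∂Q/∂Y = −0.097.
η_Y = (∂Q/∂Y)·(Y/Q) = -0.097 × (6420/316.260) = -1.97.

-1.97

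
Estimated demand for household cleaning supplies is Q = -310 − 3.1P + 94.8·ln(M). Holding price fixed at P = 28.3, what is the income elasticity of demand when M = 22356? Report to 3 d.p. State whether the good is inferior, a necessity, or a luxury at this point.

At P = 28.3, M = 22356: Q = 551.678.
Holding P constant, ∂Q/∂M = 94.8/M = 0.00424047.
η_M = (∂Q/∂M)·(M/Q) = 0.00424047 × (22356/551.678) = 0.172.
Since 0 < η < 1, this is a necessity.

0.172 (necessity)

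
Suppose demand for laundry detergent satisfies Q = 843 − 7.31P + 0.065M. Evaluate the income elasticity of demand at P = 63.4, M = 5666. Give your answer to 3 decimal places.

At P = 63.4, M = 5666: Q = 747.836.
Holding P constant, ∂Q/∂M = 0.065.
η_M = (∂Q/∂M)·(M/Q) = 0.065 × (5666/747.836) = 0.492.

0.492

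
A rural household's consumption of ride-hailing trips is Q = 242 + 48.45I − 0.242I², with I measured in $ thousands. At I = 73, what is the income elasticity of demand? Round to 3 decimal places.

0.385

At I = 73: Q = 2489.2320.
dQ/dI = 48.45 − 0.484I = 13.11800.
η = (dQ/dI)·(I/Q) = 13.11800 × (73/2489.2320) = 0.385.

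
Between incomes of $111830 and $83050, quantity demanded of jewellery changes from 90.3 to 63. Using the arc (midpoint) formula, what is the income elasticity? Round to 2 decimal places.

ΔQ = 63 − 90.3 = -27.3; midpoint Q̄ = (90.3 + 63)/2 = 76.65.
ΔI = 83050 − 111830 = -28780; midpoint Ī = (111830 + 83050)/2 = 97440.
η = (ΔQ/Q̄) ÷ (ΔI/Ī) = (-27.3/76.65) ÷ (-28780/97440) = 1.21.

1.21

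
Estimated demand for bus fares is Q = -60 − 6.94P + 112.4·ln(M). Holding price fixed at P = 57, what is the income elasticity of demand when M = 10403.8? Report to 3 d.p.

At P = 57, M = 10403.8: Q = 584.112.
Holding P constant, ∂Q/∂M = 112.4/M = 0.0108037.
η_M = (∂Q/∂M)·(M/Q) = 0.0108037 × (10403.8/584.112) = 0.192.

0.192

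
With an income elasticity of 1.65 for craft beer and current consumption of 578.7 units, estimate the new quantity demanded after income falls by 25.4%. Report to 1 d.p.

336.2

%ΔQ ≈ η × %ΔI = 1.65 × (-25.4%) = -41.91%.
New Q ≈ 578.7 × (1 − 0.4191) = 336.2.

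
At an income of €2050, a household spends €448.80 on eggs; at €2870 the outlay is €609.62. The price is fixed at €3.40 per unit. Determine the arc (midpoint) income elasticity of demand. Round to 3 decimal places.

0.912

With a constant price, Q₁ = 448.80/3.40 = 132.000 and Q₂ = 609.62/3.40 = 179.300 (equivalently, work directly with expenditure since P cancels).
Midpoint %ΔQ = (609.62 − 448.80)/529.21 = 0.30389; midpoint %ΔI = (2870 − 2050)/2460 = 0.33333.
η = 0.30389 / 0.33333 = 0.912.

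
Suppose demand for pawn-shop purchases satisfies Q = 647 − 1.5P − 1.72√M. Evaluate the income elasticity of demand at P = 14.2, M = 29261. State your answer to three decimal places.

At P = 14.2, M = 29261: Q = 331.479.
Holding P constant, ∂Q/∂M = -1.72/(2√M) = -0.00502752.
η_M = (∂Q/∂M)·(M/Q) = -0.00502752 × (29261/331.479) = -0.444.

-0.444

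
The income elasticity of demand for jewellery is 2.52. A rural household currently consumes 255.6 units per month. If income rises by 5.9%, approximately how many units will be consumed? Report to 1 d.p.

%ΔQ ≈ η × %ΔI = 2.52 × 5.9% = 14.868%.
New Q ≈ 255.6 × (1 + 0.14868) = 293.6.

293.6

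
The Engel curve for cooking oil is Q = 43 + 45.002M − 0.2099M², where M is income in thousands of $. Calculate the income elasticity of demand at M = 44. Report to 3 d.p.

At M = 44: Q = 1616.7216.
dQ/dM = 45.002 − 0.4198M = 26.53080.
η = (dQ/dM)·(M/Q) = 26.53080 × (44/1616.7216) = 0.722.

0.722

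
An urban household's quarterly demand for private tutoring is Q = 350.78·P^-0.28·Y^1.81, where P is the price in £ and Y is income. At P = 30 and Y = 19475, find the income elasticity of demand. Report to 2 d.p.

1.81

For a multiplicative demand Q = A·P^α·Y^β, the income elasticity is β everywhere.
Here β = 1.81, so η = 1.81.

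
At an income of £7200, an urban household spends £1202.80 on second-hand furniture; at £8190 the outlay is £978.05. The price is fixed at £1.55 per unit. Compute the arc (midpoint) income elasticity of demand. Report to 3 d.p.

With a constant price, Q₁ = 1202.80/1.55 = 776.000 and Q₂ = 978.05/1.55 = 631.000 (equivalently, work directly with expenditure since P cancels).
Midpoint %ΔQ = (978.05 − 1202.80)/1090.43 = -0.20611; midpoint %ΔI = (8190 − 7200)/7695 = 0.12865.
η = -0.20611 / 0.12865 = -1.602.

-1.602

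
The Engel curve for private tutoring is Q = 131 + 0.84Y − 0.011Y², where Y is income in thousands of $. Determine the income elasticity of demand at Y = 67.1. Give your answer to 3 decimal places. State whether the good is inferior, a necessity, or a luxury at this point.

-0.310 (inferior good)

At Y = 67.1: Q = 137.8375.
dQ/dY = 0.84 − 0.022Y = -0.63620.
η = (dQ/dY)·(Y/Q) = -0.63620 × (67.1/137.8375) = -0.310.
η < 0 ⇒ inferior good.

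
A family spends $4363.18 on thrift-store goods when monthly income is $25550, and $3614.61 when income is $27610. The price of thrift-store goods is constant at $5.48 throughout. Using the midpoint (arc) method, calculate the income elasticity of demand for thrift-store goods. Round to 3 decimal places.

-2.421

With a constant price, Q₁ = 4363.18/5.48 = 796.201 and Q₂ = 3614.61/5.48 = 659.600 (equivalently, work directly with expenditure since P cancels).
Midpoint %ΔQ = (3614.61 − 4363.18)/3988.90 = -0.18766; midpoint %ΔI = (27610 − 25550)/26580 = 0.07750.
η = -0.18766 / 0.07750 = -2.421.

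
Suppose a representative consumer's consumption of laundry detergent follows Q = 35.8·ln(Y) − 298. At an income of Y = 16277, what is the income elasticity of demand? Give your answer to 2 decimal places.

0.73

At Y = 16277: Q = 49.171.
dQ/dY = 35.8/Y = 0.00219942 at this income.
η = (dQ/dY)·(Y/Q) = 0.00219942 × (16277/49.171) = 0.73.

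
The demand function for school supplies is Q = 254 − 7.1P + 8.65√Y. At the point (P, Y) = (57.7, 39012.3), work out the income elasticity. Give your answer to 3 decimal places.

At P = 57.7, Y = 39012.3: Q = 1552.837.
Holding P constant, ∂Q/∂Y = 8.65/(2√Y) = 0.021897.
η_Y = (∂Q/∂Y)·(Y/Q) = 0.021897 × (39012.3/1552.837) = 0.550.

0.550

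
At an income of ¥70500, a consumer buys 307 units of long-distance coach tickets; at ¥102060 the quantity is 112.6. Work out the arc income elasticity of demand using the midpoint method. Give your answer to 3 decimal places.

ΔQ = 112.6 − 307 = -194.4; midpoint Q̄ = (307 + 112.6)/2 = 209.8.
ΔI = 102060 − 70500 = 31560; midpoint Ī = (70500 + 102060)/2 = 86280.
η = (ΔQ/Q̄) ÷ (ΔI/Ī) = (-194.4/209.8) ÷ (31560/86280) = -2.533.

-2.533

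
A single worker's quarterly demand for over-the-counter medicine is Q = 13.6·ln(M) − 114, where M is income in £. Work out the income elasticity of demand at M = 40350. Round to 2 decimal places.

At M = 40350: Q = 30.233.
dQ/dM = 13.6/M = 0.000337051 at this income.
η = (dQ/dM)·(M/Q) = 0.000337051 × (40350/30.233) = 0.45.

0.45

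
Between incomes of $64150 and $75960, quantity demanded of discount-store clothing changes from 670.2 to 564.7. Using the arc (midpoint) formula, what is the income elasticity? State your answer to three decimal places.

ΔQ = 564.7 − 670.2 = -105.5; midpoint Q̄ = (670.2 + 564.7)/2 = 617.45.
ΔI = 75960 − 64150 = 11810; midpoint Ī = (64150 + 75960)/2 = 70055.
η = (ΔQ/Q̄) ÷ (ΔI/Ī) = (-105.5/617.45) ÷ (11810/70055) = -1.014.

-1.014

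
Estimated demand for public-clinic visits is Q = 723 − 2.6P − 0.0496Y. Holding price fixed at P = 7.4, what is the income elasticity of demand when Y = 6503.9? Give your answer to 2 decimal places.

-0.85

At P = 7.4, Y = 6503.9: Q = 381.167.
Holding P constant, ∂Q/∂Y = −0.0496.
η_Y = (∂Q/∂Y)·(Y/Q) = -0.0496 × (6503.9/381.167) = -0.85.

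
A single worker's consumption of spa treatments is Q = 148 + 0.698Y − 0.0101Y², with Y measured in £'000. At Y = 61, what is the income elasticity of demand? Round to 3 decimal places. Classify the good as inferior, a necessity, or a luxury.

-0.213 (inferior good)

At Y = 61: Q = 152.9959.
dQ/dY = 0.698 − 0.0202Y = -0.53420.
η = (dQ/dY)·(Y/Q) = -0.53420 × (61/152.9959) = -0.213.
η < 0 ⇒ inferior good.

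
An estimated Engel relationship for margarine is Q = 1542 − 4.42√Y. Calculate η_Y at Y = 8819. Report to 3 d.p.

-0.184

At Y = 8819: Q = 1126.920.
dQ/dY = -4.42/(2√Y) = -0.0235333 at this income.
η = (dQ/dY)·(Y/Q) = -0.0235333 × (8819/1126.920) = -0.184.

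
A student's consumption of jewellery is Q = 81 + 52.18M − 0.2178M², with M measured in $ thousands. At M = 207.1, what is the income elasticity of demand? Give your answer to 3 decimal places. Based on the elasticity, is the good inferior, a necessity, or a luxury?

At M = 207.1: Q = 1545.9467.
dQ/dM = 52.18 − 0.4356M = -38.03276.
η = (dQ/dM)·(M/Q) = -38.03276 × (207.1/1545.9467) = -5.095.
η < 0 ⇒ inferior good.

-5.095 (inferior good)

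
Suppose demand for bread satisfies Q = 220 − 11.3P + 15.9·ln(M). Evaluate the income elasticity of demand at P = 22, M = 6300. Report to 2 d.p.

At P = 22, M = 6300: Q = 110.498.
Holding P constant, ∂Q/∂M = 15.9/M = 0.00252381.
η_M = (∂Q/∂M)·(M/Q) = 0.00252381 × (6300/110.498) = 0.14.

0.14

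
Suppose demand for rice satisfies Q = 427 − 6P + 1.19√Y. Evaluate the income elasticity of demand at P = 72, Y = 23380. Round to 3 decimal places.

0.514

At P = 72, Y = 23380: Q = 176.957.
Holding P constant, ∂Q/∂Y = 1.19/(2√Y) = 0.0038913.
η_Y = (∂Q/∂Y)·(Y/Q) = 0.0038913 × (23380/176.957) = 0.514.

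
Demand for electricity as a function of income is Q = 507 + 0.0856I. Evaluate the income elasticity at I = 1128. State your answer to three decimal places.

0.160

At I = 1128: Q = 603.557.
dQ/dI = 0.0856.
η = (dQ/dI)·(I/Q) = 0.0856 × (1128/603.557) = 0.160.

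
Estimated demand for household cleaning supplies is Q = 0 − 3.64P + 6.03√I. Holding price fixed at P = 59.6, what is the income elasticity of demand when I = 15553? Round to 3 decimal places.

0.703

At P = 59.6, I = 15553: Q = 535.067.
Holding P constant, ∂Q/∂I = 6.03/(2√I) = 0.0241758.
η_I = (∂Q/∂I)·(I/Q) = 0.0241758 × (15553/535.067) = 0.703.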